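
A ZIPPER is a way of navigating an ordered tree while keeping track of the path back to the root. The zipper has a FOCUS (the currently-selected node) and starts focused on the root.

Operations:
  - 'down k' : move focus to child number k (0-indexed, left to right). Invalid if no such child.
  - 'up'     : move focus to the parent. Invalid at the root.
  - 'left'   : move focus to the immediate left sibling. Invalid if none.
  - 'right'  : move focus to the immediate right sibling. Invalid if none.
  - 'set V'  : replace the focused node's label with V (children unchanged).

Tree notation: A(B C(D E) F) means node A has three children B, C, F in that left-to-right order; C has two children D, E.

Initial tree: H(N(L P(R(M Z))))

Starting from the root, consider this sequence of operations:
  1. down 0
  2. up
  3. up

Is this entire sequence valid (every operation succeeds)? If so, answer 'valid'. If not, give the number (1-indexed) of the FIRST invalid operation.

Answer: 3

Derivation:
Step 1 (down 0): focus=N path=0 depth=1 children=['L', 'P'] left=[] right=[] parent=H
Step 2 (up): focus=H path=root depth=0 children=['N'] (at root)
Step 3 (up): INVALID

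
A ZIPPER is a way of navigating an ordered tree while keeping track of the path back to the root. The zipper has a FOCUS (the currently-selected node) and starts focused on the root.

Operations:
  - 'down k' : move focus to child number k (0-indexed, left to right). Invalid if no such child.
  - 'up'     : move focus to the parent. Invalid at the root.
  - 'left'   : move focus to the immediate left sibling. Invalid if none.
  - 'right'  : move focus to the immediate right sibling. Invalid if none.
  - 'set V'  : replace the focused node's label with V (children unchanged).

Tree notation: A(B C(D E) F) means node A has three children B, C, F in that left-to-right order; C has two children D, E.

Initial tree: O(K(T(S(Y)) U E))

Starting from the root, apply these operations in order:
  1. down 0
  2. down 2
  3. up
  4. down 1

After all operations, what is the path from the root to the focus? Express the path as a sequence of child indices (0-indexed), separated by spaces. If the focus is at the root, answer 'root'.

Answer: 0 1

Derivation:
Step 1 (down 0): focus=K path=0 depth=1 children=['T', 'U', 'E'] left=[] right=[] parent=O
Step 2 (down 2): focus=E path=0/2 depth=2 children=[] left=['T', 'U'] right=[] parent=K
Step 3 (up): focus=K path=0 depth=1 children=['T', 'U', 'E'] left=[] right=[] parent=O
Step 4 (down 1): focus=U path=0/1 depth=2 children=[] left=['T'] right=['E'] parent=K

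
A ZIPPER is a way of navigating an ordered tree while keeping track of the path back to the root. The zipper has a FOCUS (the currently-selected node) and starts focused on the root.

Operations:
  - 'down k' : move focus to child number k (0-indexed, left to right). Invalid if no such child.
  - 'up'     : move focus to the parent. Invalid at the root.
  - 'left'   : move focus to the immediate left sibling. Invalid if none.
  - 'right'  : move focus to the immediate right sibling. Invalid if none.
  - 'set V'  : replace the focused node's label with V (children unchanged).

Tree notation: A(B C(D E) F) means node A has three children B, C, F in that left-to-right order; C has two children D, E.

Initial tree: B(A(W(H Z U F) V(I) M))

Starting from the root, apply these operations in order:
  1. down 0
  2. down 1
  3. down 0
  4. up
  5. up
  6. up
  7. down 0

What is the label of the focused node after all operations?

Answer: A

Derivation:
Step 1 (down 0): focus=A path=0 depth=1 children=['W', 'V', 'M'] left=[] right=[] parent=B
Step 2 (down 1): focus=V path=0/1 depth=2 children=['I'] left=['W'] right=['M'] parent=A
Step 3 (down 0): focus=I path=0/1/0 depth=3 children=[] left=[] right=[] parent=V
Step 4 (up): focus=V path=0/1 depth=2 children=['I'] left=['W'] right=['M'] parent=A
Step 5 (up): focus=A path=0 depth=1 children=['W', 'V', 'M'] left=[] right=[] parent=B
Step 6 (up): focus=B path=root depth=0 children=['A'] (at root)
Step 7 (down 0): focus=A path=0 depth=1 children=['W', 'V', 'M'] left=[] right=[] parent=B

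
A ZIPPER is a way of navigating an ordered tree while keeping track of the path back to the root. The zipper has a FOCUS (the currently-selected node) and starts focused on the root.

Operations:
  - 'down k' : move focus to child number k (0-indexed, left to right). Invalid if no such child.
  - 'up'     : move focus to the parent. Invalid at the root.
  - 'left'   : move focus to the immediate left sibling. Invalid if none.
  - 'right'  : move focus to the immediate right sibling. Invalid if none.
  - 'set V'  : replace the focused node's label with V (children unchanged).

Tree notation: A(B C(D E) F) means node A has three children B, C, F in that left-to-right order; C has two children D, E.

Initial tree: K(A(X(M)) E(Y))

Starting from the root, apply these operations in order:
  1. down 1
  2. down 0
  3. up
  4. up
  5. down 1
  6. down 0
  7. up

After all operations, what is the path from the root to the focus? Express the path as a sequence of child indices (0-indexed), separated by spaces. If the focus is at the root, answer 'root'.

Answer: 1

Derivation:
Step 1 (down 1): focus=E path=1 depth=1 children=['Y'] left=['A'] right=[] parent=K
Step 2 (down 0): focus=Y path=1/0 depth=2 children=[] left=[] right=[] parent=E
Step 3 (up): focus=E path=1 depth=1 children=['Y'] left=['A'] right=[] parent=K
Step 4 (up): focus=K path=root depth=0 children=['A', 'E'] (at root)
Step 5 (down 1): focus=E path=1 depth=1 children=['Y'] left=['A'] right=[] parent=K
Step 6 (down 0): focus=Y path=1/0 depth=2 children=[] left=[] right=[] parent=E
Step 7 (up): focus=E path=1 depth=1 children=['Y'] left=['A'] right=[] parent=K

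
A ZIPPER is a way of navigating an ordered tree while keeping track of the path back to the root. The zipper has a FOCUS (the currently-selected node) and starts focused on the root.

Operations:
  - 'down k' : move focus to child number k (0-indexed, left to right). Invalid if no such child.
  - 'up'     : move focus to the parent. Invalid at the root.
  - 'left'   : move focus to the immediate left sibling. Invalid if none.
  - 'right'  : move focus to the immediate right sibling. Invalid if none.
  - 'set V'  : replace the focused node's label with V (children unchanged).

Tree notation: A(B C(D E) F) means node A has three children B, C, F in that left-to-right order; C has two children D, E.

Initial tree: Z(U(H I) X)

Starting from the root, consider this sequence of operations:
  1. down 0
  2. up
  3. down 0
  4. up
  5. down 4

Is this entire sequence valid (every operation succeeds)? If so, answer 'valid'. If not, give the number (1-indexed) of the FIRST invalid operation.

Step 1 (down 0): focus=U path=0 depth=1 children=['H', 'I'] left=[] right=['X'] parent=Z
Step 2 (up): focus=Z path=root depth=0 children=['U', 'X'] (at root)
Step 3 (down 0): focus=U path=0 depth=1 children=['H', 'I'] left=[] right=['X'] parent=Z
Step 4 (up): focus=Z path=root depth=0 children=['U', 'X'] (at root)
Step 5 (down 4): INVALID

Answer: 5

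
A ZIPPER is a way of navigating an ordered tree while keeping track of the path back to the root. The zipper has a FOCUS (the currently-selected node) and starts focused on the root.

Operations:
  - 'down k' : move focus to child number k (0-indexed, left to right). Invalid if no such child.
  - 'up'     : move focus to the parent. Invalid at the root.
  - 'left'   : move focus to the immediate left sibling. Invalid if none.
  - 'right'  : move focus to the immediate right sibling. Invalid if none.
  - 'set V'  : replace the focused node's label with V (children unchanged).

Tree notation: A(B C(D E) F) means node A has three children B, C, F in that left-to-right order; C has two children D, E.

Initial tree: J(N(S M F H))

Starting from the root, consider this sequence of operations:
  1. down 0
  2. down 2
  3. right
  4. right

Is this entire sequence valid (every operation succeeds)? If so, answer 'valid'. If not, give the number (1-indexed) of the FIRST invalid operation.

Step 1 (down 0): focus=N path=0 depth=1 children=['S', 'M', 'F', 'H'] left=[] right=[] parent=J
Step 2 (down 2): focus=F path=0/2 depth=2 children=[] left=['S', 'M'] right=['H'] parent=N
Step 3 (right): focus=H path=0/3 depth=2 children=[] left=['S', 'M', 'F'] right=[] parent=N
Step 4 (right): INVALID

Answer: 4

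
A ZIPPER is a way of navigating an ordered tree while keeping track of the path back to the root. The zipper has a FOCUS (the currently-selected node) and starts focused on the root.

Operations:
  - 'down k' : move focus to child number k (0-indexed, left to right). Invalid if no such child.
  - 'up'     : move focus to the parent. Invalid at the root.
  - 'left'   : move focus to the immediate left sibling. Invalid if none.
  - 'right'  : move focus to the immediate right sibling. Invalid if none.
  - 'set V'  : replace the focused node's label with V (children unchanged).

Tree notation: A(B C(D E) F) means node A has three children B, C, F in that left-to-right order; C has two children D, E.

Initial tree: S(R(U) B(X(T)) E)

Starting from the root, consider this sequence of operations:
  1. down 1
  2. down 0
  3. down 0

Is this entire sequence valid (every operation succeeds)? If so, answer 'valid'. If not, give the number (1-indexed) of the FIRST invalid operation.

Step 1 (down 1): focus=B path=1 depth=1 children=['X'] left=['R'] right=['E'] parent=S
Step 2 (down 0): focus=X path=1/0 depth=2 children=['T'] left=[] right=[] parent=B
Step 3 (down 0): focus=T path=1/0/0 depth=3 children=[] left=[] right=[] parent=X

Answer: valid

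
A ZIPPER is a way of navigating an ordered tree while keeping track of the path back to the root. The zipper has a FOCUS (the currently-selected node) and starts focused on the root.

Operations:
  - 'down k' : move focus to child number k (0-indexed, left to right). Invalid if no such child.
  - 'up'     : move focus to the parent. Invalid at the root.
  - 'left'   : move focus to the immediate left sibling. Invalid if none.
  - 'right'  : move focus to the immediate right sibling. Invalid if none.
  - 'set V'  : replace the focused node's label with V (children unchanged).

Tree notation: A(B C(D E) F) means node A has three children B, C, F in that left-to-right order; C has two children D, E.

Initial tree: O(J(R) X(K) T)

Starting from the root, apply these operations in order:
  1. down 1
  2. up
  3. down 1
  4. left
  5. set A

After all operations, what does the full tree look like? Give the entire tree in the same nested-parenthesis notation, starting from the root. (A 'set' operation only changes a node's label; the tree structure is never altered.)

Answer: O(A(R) X(K) T)

Derivation:
Step 1 (down 1): focus=X path=1 depth=1 children=['K'] left=['J'] right=['T'] parent=O
Step 2 (up): focus=O path=root depth=0 children=['J', 'X', 'T'] (at root)
Step 3 (down 1): focus=X path=1 depth=1 children=['K'] left=['J'] right=['T'] parent=O
Step 4 (left): focus=J path=0 depth=1 children=['R'] left=[] right=['X', 'T'] parent=O
Step 5 (set A): focus=A path=0 depth=1 children=['R'] left=[] right=['X', 'T'] parent=O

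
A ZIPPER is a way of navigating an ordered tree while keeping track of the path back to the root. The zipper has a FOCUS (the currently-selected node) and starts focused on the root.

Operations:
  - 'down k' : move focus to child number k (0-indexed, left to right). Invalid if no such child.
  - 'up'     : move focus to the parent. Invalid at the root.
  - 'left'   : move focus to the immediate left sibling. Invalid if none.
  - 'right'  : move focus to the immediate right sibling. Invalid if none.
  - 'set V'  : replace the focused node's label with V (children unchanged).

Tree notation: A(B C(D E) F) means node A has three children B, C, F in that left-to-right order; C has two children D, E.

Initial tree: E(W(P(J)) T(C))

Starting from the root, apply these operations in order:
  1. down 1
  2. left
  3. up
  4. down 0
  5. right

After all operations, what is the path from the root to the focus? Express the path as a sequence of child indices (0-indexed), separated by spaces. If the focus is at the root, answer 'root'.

Answer: 1

Derivation:
Step 1 (down 1): focus=T path=1 depth=1 children=['C'] left=['W'] right=[] parent=E
Step 2 (left): focus=W path=0 depth=1 children=['P'] left=[] right=['T'] parent=E
Step 3 (up): focus=E path=root depth=0 children=['W', 'T'] (at root)
Step 4 (down 0): focus=W path=0 depth=1 children=['P'] left=[] right=['T'] parent=E
Step 5 (right): focus=T path=1 depth=1 children=['C'] left=['W'] right=[] parent=E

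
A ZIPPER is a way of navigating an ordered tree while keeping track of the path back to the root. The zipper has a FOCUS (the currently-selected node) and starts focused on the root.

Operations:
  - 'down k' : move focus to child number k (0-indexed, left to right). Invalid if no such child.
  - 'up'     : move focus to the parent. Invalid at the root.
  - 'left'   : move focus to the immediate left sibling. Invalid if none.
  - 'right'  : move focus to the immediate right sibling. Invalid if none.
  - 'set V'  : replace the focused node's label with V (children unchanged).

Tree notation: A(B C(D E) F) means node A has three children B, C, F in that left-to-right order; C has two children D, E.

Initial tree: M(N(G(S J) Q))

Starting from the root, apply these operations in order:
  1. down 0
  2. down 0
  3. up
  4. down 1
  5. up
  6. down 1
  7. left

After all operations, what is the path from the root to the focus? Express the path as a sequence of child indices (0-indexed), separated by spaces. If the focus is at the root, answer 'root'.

Answer: 0 0

Derivation:
Step 1 (down 0): focus=N path=0 depth=1 children=['G', 'Q'] left=[] right=[] parent=M
Step 2 (down 0): focus=G path=0/0 depth=2 children=['S', 'J'] left=[] right=['Q'] parent=N
Step 3 (up): focus=N path=0 depth=1 children=['G', 'Q'] left=[] right=[] parent=M
Step 4 (down 1): focus=Q path=0/1 depth=2 children=[] left=['G'] right=[] parent=N
Step 5 (up): focus=N path=0 depth=1 children=['G', 'Q'] left=[] right=[] parent=M
Step 6 (down 1): focus=Q path=0/1 depth=2 children=[] left=['G'] right=[] parent=N
Step 7 (left): focus=G path=0/0 depth=2 children=['S', 'J'] left=[] right=['Q'] parent=N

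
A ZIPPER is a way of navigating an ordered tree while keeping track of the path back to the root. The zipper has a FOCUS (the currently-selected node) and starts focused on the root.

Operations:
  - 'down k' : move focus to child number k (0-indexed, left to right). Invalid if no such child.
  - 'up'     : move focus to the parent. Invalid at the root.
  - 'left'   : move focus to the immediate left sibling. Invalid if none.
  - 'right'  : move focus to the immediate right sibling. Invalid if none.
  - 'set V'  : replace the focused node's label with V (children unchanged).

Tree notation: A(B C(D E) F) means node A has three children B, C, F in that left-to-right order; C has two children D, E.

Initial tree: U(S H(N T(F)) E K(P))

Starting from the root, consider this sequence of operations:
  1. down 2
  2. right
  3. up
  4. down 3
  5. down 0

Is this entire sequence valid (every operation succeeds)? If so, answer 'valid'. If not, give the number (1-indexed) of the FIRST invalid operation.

Step 1 (down 2): focus=E path=2 depth=1 children=[] left=['S', 'H'] right=['K'] parent=U
Step 2 (right): focus=K path=3 depth=1 children=['P'] left=['S', 'H', 'E'] right=[] parent=U
Step 3 (up): focus=U path=root depth=0 children=['S', 'H', 'E', 'K'] (at root)
Step 4 (down 3): focus=K path=3 depth=1 children=['P'] left=['S', 'H', 'E'] right=[] parent=U
Step 5 (down 0): focus=P path=3/0 depth=2 children=[] left=[] right=[] parent=K

Answer: valid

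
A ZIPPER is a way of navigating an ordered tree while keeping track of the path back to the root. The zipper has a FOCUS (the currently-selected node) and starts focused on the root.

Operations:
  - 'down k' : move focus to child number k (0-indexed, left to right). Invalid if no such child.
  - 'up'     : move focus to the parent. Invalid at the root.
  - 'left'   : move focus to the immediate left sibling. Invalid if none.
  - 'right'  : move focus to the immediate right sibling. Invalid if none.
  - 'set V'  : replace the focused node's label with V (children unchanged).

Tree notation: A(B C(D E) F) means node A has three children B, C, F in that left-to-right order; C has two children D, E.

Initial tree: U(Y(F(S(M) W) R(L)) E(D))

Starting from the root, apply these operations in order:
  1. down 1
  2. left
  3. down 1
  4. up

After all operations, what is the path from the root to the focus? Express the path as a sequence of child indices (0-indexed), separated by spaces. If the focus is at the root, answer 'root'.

Step 1 (down 1): focus=E path=1 depth=1 children=['D'] left=['Y'] right=[] parent=U
Step 2 (left): focus=Y path=0 depth=1 children=['F', 'R'] left=[] right=['E'] parent=U
Step 3 (down 1): focus=R path=0/1 depth=2 children=['L'] left=['F'] right=[] parent=Y
Step 4 (up): focus=Y path=0 depth=1 children=['F', 'R'] left=[] right=['E'] parent=U

Answer: 0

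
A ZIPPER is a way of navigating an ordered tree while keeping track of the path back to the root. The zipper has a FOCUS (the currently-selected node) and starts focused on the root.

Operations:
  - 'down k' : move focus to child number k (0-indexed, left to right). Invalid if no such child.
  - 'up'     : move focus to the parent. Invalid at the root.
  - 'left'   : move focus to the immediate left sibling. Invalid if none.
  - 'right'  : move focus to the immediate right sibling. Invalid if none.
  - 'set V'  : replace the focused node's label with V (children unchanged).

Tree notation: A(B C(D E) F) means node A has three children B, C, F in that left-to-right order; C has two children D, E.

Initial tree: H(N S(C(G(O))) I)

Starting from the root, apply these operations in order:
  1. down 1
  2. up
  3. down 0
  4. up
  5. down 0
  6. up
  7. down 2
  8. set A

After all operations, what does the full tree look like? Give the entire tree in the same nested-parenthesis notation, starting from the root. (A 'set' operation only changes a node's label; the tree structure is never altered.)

Answer: H(N S(C(G(O))) A)

Derivation:
Step 1 (down 1): focus=S path=1 depth=1 children=['C'] left=['N'] right=['I'] parent=H
Step 2 (up): focus=H path=root depth=0 children=['N', 'S', 'I'] (at root)
Step 3 (down 0): focus=N path=0 depth=1 children=[] left=[] right=['S', 'I'] parent=H
Step 4 (up): focus=H path=root depth=0 children=['N', 'S', 'I'] (at root)
Step 5 (down 0): focus=N path=0 depth=1 children=[] left=[] right=['S', 'I'] parent=H
Step 6 (up): focus=H path=root depth=0 children=['N', 'S', 'I'] (at root)
Step 7 (down 2): focus=I path=2 depth=1 children=[] left=['N', 'S'] right=[] parent=H
Step 8 (set A): focus=A path=2 depth=1 children=[] left=['N', 'S'] right=[] parent=H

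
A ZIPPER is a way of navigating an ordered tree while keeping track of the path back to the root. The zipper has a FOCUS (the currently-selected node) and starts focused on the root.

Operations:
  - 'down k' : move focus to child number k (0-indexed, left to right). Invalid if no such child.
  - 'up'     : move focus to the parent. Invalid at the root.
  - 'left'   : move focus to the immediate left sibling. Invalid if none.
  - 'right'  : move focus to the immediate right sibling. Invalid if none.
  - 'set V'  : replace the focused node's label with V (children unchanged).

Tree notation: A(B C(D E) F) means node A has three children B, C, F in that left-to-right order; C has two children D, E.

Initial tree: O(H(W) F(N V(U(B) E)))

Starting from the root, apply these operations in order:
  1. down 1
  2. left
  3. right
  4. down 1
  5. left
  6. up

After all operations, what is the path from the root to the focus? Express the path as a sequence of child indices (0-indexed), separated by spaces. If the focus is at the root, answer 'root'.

Answer: 1

Derivation:
Step 1 (down 1): focus=F path=1 depth=1 children=['N', 'V'] left=['H'] right=[] parent=O
Step 2 (left): focus=H path=0 depth=1 children=['W'] left=[] right=['F'] parent=O
Step 3 (right): focus=F path=1 depth=1 children=['N', 'V'] left=['H'] right=[] parent=O
Step 4 (down 1): focus=V path=1/1 depth=2 children=['U', 'E'] left=['N'] right=[] parent=F
Step 5 (left): focus=N path=1/0 depth=2 children=[] left=[] right=['V'] parent=F
Step 6 (up): focus=F path=1 depth=1 children=['N', 'V'] left=['H'] right=[] parent=O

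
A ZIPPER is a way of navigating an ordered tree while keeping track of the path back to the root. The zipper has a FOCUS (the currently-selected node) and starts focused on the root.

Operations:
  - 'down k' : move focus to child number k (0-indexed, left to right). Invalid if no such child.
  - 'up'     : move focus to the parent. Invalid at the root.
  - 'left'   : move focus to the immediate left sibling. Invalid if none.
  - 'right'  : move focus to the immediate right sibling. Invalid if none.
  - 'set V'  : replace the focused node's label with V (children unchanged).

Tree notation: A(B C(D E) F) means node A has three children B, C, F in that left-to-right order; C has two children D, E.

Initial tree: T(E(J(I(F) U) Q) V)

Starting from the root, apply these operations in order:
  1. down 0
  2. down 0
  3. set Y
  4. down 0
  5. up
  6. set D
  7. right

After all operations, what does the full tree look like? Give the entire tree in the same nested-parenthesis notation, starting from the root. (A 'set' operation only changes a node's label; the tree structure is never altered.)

Step 1 (down 0): focus=E path=0 depth=1 children=['J', 'Q'] left=[] right=['V'] parent=T
Step 2 (down 0): focus=J path=0/0 depth=2 children=['I', 'U'] left=[] right=['Q'] parent=E
Step 3 (set Y): focus=Y path=0/0 depth=2 children=['I', 'U'] left=[] right=['Q'] parent=E
Step 4 (down 0): focus=I path=0/0/0 depth=3 children=['F'] left=[] right=['U'] parent=Y
Step 5 (up): focus=Y path=0/0 depth=2 children=['I', 'U'] left=[] right=['Q'] parent=E
Step 6 (set D): focus=D path=0/0 depth=2 children=['I', 'U'] left=[] right=['Q'] parent=E
Step 7 (right): focus=Q path=0/1 depth=2 children=[] left=['D'] right=[] parent=E

Answer: T(E(D(I(F) U) Q) V)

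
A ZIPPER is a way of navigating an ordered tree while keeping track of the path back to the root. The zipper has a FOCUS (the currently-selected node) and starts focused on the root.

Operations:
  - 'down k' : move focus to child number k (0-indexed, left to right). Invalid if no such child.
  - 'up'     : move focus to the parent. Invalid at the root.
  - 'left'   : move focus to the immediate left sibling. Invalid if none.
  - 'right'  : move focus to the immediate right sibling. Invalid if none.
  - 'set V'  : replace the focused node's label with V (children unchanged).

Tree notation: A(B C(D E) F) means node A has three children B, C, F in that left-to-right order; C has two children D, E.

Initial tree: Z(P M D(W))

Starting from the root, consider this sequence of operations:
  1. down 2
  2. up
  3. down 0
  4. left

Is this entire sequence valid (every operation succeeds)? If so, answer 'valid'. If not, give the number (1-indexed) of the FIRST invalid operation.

Step 1 (down 2): focus=D path=2 depth=1 children=['W'] left=['P', 'M'] right=[] parent=Z
Step 2 (up): focus=Z path=root depth=0 children=['P', 'M', 'D'] (at root)
Step 3 (down 0): focus=P path=0 depth=1 children=[] left=[] right=['M', 'D'] parent=Z
Step 4 (left): INVALID

Answer: 4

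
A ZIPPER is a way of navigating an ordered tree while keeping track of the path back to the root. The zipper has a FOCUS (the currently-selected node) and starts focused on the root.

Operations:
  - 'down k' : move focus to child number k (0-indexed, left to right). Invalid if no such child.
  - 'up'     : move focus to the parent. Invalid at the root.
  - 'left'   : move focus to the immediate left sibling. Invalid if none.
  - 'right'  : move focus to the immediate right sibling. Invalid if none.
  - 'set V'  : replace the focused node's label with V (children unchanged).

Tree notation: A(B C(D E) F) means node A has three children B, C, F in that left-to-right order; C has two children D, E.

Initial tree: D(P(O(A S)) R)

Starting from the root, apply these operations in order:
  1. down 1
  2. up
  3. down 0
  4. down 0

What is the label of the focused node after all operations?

Step 1 (down 1): focus=R path=1 depth=1 children=[] left=['P'] right=[] parent=D
Step 2 (up): focus=D path=root depth=0 children=['P', 'R'] (at root)
Step 3 (down 0): focus=P path=0 depth=1 children=['O'] left=[] right=['R'] parent=D
Step 4 (down 0): focus=O path=0/0 depth=2 children=['A', 'S'] left=[] right=[] parent=P

Answer: O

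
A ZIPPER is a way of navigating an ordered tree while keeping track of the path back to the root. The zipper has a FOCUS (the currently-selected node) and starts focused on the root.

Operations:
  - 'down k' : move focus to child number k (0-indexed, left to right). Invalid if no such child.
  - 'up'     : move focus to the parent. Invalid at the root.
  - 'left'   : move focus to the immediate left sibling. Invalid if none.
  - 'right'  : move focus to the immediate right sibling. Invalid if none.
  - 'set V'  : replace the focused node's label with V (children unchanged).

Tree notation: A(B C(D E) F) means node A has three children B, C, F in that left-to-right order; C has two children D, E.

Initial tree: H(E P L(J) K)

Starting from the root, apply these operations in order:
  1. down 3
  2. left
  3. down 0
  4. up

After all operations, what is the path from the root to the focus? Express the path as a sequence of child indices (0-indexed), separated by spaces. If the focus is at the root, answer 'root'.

Step 1 (down 3): focus=K path=3 depth=1 children=[] left=['E', 'P', 'L'] right=[] parent=H
Step 2 (left): focus=L path=2 depth=1 children=['J'] left=['E', 'P'] right=['K'] parent=H
Step 3 (down 0): focus=J path=2/0 depth=2 children=[] left=[] right=[] parent=L
Step 4 (up): focus=L path=2 depth=1 children=['J'] left=['E', 'P'] right=['K'] parent=H

Answer: 2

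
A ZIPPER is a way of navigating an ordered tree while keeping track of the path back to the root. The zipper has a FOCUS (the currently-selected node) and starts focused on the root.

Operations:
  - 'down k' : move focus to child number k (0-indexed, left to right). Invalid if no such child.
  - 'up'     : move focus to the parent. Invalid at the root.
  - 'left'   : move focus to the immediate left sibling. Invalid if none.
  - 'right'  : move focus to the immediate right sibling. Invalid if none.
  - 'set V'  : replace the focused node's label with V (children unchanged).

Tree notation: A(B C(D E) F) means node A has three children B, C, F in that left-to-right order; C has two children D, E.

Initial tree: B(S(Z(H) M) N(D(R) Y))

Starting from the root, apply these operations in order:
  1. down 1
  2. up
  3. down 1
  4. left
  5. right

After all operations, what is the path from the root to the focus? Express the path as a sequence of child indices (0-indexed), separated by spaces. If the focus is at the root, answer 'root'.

Answer: 1

Derivation:
Step 1 (down 1): focus=N path=1 depth=1 children=['D', 'Y'] left=['S'] right=[] parent=B
Step 2 (up): focus=B path=root depth=0 children=['S', 'N'] (at root)
Step 3 (down 1): focus=N path=1 depth=1 children=['D', 'Y'] left=['S'] right=[] parent=B
Step 4 (left): focus=S path=0 depth=1 children=['Z', 'M'] left=[] right=['N'] parent=B
Step 5 (right): focus=N path=1 depth=1 children=['D', 'Y'] left=['S'] right=[] parent=B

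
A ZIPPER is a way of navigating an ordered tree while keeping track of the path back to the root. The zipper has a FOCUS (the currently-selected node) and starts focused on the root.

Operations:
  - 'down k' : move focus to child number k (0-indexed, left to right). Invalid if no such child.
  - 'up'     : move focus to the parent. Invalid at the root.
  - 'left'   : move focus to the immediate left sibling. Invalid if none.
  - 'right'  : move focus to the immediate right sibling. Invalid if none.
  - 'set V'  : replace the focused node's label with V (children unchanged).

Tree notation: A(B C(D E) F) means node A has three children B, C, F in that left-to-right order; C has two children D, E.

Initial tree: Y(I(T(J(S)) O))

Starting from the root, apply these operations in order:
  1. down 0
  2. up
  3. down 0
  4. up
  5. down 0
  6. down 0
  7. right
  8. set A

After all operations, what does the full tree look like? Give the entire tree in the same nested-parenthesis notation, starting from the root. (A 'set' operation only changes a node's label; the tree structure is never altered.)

Step 1 (down 0): focus=I path=0 depth=1 children=['T', 'O'] left=[] right=[] parent=Y
Step 2 (up): focus=Y path=root depth=0 children=['I'] (at root)
Step 3 (down 0): focus=I path=0 depth=1 children=['T', 'O'] left=[] right=[] parent=Y
Step 4 (up): focus=Y path=root depth=0 children=['I'] (at root)
Step 5 (down 0): focus=I path=0 depth=1 children=['T', 'O'] left=[] right=[] parent=Y
Step 6 (down 0): focus=T path=0/0 depth=2 children=['J'] left=[] right=['O'] parent=I
Step 7 (right): focus=O path=0/1 depth=2 children=[] left=['T'] right=[] parent=I
Step 8 (set A): focus=A path=0/1 depth=2 children=[] left=['T'] right=[] parent=I

Answer: Y(I(T(J(S)) A))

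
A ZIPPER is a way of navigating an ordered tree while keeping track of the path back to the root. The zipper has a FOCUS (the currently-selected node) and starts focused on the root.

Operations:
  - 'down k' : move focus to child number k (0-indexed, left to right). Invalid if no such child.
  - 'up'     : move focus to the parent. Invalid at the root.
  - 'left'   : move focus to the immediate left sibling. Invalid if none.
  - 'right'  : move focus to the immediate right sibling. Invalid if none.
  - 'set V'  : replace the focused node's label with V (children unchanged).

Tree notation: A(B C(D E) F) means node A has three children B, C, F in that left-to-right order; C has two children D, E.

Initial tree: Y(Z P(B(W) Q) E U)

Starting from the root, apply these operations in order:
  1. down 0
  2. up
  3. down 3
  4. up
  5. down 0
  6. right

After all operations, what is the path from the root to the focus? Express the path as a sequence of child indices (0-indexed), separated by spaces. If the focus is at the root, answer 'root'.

Answer: 1

Derivation:
Step 1 (down 0): focus=Z path=0 depth=1 children=[] left=[] right=['P', 'E', 'U'] parent=Y
Step 2 (up): focus=Y path=root depth=0 children=['Z', 'P', 'E', 'U'] (at root)
Step 3 (down 3): focus=U path=3 depth=1 children=[] left=['Z', 'P', 'E'] right=[] parent=Y
Step 4 (up): focus=Y path=root depth=0 children=['Z', 'P', 'E', 'U'] (at root)
Step 5 (down 0): focus=Z path=0 depth=1 children=[] left=[] right=['P', 'E', 'U'] parent=Y
Step 6 (right): focus=P path=1 depth=1 children=['B', 'Q'] left=['Z'] right=['E', 'U'] parent=Y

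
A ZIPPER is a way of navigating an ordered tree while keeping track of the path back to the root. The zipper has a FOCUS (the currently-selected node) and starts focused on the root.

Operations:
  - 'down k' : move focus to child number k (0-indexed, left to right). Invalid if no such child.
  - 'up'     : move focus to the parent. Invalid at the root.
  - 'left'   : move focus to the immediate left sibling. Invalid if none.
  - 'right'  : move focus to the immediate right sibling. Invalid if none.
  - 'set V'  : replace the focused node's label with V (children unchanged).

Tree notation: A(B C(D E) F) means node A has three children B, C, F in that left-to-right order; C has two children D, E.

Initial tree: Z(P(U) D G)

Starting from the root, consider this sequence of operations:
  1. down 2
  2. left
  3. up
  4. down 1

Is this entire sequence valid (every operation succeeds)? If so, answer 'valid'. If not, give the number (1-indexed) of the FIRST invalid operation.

Step 1 (down 2): focus=G path=2 depth=1 children=[] left=['P', 'D'] right=[] parent=Z
Step 2 (left): focus=D path=1 depth=1 children=[] left=['P'] right=['G'] parent=Z
Step 3 (up): focus=Z path=root depth=0 children=['P', 'D', 'G'] (at root)
Step 4 (down 1): focus=D path=1 depth=1 children=[] left=['P'] right=['G'] parent=Z

Answer: valid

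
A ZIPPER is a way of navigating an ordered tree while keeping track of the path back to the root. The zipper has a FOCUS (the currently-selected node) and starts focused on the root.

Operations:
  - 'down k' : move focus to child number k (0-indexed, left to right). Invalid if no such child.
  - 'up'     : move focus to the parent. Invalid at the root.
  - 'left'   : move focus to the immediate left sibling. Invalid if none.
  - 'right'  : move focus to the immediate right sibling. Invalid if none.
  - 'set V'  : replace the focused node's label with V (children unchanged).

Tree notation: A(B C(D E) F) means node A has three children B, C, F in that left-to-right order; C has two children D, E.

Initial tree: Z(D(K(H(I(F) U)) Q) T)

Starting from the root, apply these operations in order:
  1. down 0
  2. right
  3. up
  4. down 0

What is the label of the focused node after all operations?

Step 1 (down 0): focus=D path=0 depth=1 children=['K', 'Q'] left=[] right=['T'] parent=Z
Step 2 (right): focus=T path=1 depth=1 children=[] left=['D'] right=[] parent=Z
Step 3 (up): focus=Z path=root depth=0 children=['D', 'T'] (at root)
Step 4 (down 0): focus=D path=0 depth=1 children=['K', 'Q'] left=[] right=['T'] parent=Z

Answer: D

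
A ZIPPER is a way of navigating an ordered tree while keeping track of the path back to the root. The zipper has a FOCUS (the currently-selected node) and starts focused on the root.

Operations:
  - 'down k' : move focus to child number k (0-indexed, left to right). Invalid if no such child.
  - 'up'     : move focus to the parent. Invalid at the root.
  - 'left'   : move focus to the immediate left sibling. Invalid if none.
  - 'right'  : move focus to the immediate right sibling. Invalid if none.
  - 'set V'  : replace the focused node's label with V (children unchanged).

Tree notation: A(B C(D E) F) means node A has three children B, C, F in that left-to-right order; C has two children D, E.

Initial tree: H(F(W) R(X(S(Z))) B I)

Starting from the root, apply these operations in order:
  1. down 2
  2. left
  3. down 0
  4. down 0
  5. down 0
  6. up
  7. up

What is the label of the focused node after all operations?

Answer: X

Derivation:
Step 1 (down 2): focus=B path=2 depth=1 children=[] left=['F', 'R'] right=['I'] parent=H
Step 2 (left): focus=R path=1 depth=1 children=['X'] left=['F'] right=['B', 'I'] parent=H
Step 3 (down 0): focus=X path=1/0 depth=2 children=['S'] left=[] right=[] parent=R
Step 4 (down 0): focus=S path=1/0/0 depth=3 children=['Z'] left=[] right=[] parent=X
Step 5 (down 0): focus=Z path=1/0/0/0 depth=4 children=[] left=[] right=[] parent=S
Step 6 (up): focus=S path=1/0/0 depth=3 children=['Z'] left=[] right=[] parent=X
Step 7 (up): focus=X path=1/0 depth=2 children=['S'] left=[] right=[] parent=R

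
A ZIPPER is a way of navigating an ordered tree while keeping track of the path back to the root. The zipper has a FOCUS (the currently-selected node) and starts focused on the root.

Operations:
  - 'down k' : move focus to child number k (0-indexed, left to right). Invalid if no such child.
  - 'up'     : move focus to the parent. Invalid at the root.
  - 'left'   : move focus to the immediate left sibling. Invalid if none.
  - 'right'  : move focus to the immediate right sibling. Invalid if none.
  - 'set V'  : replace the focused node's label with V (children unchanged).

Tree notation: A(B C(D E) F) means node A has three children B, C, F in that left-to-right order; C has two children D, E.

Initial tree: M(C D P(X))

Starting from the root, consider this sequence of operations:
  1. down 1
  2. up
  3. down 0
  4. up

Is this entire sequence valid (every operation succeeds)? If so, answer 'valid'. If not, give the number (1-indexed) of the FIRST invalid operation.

Step 1 (down 1): focus=D path=1 depth=1 children=[] left=['C'] right=['P'] parent=M
Step 2 (up): focus=M path=root depth=0 children=['C', 'D', 'P'] (at root)
Step 3 (down 0): focus=C path=0 depth=1 children=[] left=[] right=['D', 'P'] parent=M
Step 4 (up): focus=M path=root depth=0 children=['C', 'D', 'P'] (at root)

Answer: valid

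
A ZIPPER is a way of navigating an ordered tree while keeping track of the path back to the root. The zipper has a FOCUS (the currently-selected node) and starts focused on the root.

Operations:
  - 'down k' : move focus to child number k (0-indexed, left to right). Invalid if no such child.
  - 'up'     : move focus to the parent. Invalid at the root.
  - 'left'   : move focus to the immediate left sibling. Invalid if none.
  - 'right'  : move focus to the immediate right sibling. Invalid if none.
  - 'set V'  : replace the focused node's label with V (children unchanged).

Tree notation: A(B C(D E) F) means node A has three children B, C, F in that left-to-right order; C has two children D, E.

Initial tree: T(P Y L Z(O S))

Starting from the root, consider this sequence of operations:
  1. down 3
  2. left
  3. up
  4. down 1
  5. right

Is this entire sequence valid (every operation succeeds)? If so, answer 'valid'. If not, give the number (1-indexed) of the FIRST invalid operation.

Answer: valid

Derivation:
Step 1 (down 3): focus=Z path=3 depth=1 children=['O', 'S'] left=['P', 'Y', 'L'] right=[] parent=T
Step 2 (left): focus=L path=2 depth=1 children=[] left=['P', 'Y'] right=['Z'] parent=T
Step 3 (up): focus=T path=root depth=0 children=['P', 'Y', 'L', 'Z'] (at root)
Step 4 (down 1): focus=Y path=1 depth=1 children=[] left=['P'] right=['L', 'Z'] parent=T
Step 5 (right): focus=L path=2 depth=1 children=[] left=['P', 'Y'] right=['Z'] parent=T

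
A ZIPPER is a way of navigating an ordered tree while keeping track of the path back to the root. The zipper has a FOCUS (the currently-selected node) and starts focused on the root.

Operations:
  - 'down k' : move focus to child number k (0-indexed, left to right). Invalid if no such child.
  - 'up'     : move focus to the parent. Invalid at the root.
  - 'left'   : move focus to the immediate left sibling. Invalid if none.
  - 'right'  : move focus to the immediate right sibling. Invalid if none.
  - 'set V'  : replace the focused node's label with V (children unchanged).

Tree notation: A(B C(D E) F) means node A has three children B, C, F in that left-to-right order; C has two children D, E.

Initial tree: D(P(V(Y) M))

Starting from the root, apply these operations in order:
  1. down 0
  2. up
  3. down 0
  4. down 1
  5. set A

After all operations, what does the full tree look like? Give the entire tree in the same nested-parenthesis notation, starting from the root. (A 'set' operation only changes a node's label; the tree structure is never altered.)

Answer: D(P(V(Y) A))

Derivation:
Step 1 (down 0): focus=P path=0 depth=1 children=['V', 'M'] left=[] right=[] parent=D
Step 2 (up): focus=D path=root depth=0 children=['P'] (at root)
Step 3 (down 0): focus=P path=0 depth=1 children=['V', 'M'] left=[] right=[] parent=D
Step 4 (down 1): focus=M path=0/1 depth=2 children=[] left=['V'] right=[] parent=P
Step 5 (set A): focus=A path=0/1 depth=2 children=[] left=['V'] right=[] parent=P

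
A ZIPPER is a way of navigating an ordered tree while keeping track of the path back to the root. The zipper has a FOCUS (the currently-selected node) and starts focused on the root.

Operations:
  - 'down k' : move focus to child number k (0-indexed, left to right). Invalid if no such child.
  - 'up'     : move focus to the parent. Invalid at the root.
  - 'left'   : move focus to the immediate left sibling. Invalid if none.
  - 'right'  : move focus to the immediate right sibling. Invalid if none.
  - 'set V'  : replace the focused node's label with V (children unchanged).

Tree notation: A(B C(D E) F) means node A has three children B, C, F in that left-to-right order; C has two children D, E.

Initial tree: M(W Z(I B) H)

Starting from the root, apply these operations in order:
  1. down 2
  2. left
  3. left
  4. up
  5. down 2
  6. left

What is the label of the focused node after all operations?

Answer: Z

Derivation:
Step 1 (down 2): focus=H path=2 depth=1 children=[] left=['W', 'Z'] right=[] parent=M
Step 2 (left): focus=Z path=1 depth=1 children=['I', 'B'] left=['W'] right=['H'] parent=M
Step 3 (left): focus=W path=0 depth=1 children=[] left=[] right=['Z', 'H'] parent=M
Step 4 (up): focus=M path=root depth=0 children=['W', 'Z', 'H'] (at root)
Step 5 (down 2): focus=H path=2 depth=1 children=[] left=['W', 'Z'] right=[] parent=M
Step 6 (left): focus=Z path=1 depth=1 children=['I', 'B'] left=['W'] right=['H'] parent=M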